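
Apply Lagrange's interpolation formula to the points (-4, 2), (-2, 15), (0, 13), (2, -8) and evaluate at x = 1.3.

Lagrange interpolation formula:
P(x) = Σ yᵢ × Lᵢ(x)
where Lᵢ(x) = Π_{j≠i} (x - xⱼ)/(xᵢ - xⱼ)

L_0(1.3) = (1.3 - (-2))/(-4 - (-2)) × (1.3 - 0)/(-4 - 0) × (1.3 - 2)/(-4 - 2) = 0.062562
L_1(1.3) = (1.3 - (-4))/(-2 - (-4)) × (1.3 - 0)/(-2 - 0) × (1.3 - 2)/(-2 - 2) = -0.301437
L_2(1.3) = (1.3 - (-4))/(0 - (-4)) × (1.3 - (-2))/(0 - (-2)) × (1.3 - 2)/(0 - 2) = 0.765187
L_3(1.3) = (1.3 - (-4))/(2 - (-4)) × (1.3 - (-2))/(2 - (-2)) × (1.3 - 0)/(2 - 0) = 0.473687

P(1.3) = 2×L_0(1.3) + 15×L_1(1.3) + 13×L_2(1.3) + (-8)×L_3(1.3)
P(1.3) = 1.761500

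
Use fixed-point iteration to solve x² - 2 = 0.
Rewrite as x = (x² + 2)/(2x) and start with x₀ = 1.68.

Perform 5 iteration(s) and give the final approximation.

Equation: x² - 2 = 0
Fixed-point form: x = (x² + 2)/(2x)
x₀ = 1.68

x_1 = g(1.680000) = 1.435238
x_2 = g(1.435238) = 1.414368
x_3 = g(1.414368) = 1.414214
x_4 = g(1.414214) = 1.414214
x_5 = g(1.414214) = 1.414214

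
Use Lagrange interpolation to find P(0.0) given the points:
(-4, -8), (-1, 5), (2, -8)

Lagrange interpolation formula:
P(x) = Σ yᵢ × Lᵢ(x)
where Lᵢ(x) = Π_{j≠i} (x - xⱼ)/(xᵢ - xⱼ)

L_0(0.0) = (0.0 - (-1))/(-4 - (-1)) × (0.0 - 2)/(-4 - 2) = -0.111111
L_1(0.0) = (0.0 - (-4))/(-1 - (-4)) × (0.0 - 2)/(-1 - 2) = 0.888889
L_2(0.0) = (0.0 - (-4))/(2 - (-4)) × (0.0 - (-1))/(2 - (-1)) = 0.222222

P(0.0) = (-8)×L_0(0.0) + 5×L_1(0.0) + (-8)×L_2(0.0)
P(0.0) = 3.555556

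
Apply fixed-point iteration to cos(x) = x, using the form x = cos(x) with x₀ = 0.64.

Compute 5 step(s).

Equation: cos(x) = x
Fixed-point form: x = cos(x)
x₀ = 0.64

x_1 = g(0.640000) = 0.802096
x_2 = g(0.802096) = 0.695202
x_3 = g(0.695202) = 0.767924
x_4 = g(0.767924) = 0.719354
x_5 = g(0.719354) = 0.752232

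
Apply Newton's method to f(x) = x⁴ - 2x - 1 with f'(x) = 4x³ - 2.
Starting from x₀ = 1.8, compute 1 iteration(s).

f(x) = x⁴ - 2x - 1
f'(x) = 4x³ - 2
x₀ = 1.8

Newton-Raphson formula: x_{n+1} = x_n - f(x_n)/f'(x_n)

Iteration 1:
  f(1.800000) = 5.897600
  f'(1.800000) = 21.328000
  x_1 = 1.800000 - 5.897600/21.328000 = 1.523481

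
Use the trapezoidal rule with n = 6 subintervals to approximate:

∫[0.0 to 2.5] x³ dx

f(x) = x³
a = 0.0, b = 2.5, n = 6
h = (b - a)/n = 0.416667

Trapezoidal rule: (h/2)[f(x₀) + 2f(x₁) + 2f(x₂) + ... + f(xₙ)]

x_0 = 0.0000, f(x_0) = 0.000000, coefficient = 1
x_1 = 0.4167, f(x_1) = 0.072338, coefficient = 2
x_2 = 0.8333, f(x_2) = 0.578704, coefficient = 2
x_3 = 1.2500, f(x_3) = 1.953125, coefficient = 2
x_4 = 1.6667, f(x_4) = 4.629630, coefficient = 2
x_5 = 2.0833, f(x_5) = 9.042245, coefficient = 2
x_6 = 2.5000, f(x_6) = 15.625000, coefficient = 1

I ≈ (0.416667/2) × 48.177083 = 10.036892
Exact value: 9.765625
Error: 0.271267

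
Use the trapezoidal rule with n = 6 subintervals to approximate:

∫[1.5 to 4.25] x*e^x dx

f(x) = x*e^x
a = 1.5, b = 4.25, n = 6
h = (b - a)/n = 0.458333

Trapezoidal rule: (h/2)[f(x₀) + 2f(x₁) + 2f(x₂) + ... + f(xₙ)]

x_0 = 1.5000, f(x_0) = 6.722534, coefficient = 1
x_1 = 1.9583, f(x_1) = 13.879697, coefficient = 2
x_2 = 2.4167, f(x_2) = 27.087053, coefficient = 2
x_3 = 2.8750, f(x_3) = 50.960594, coefficient = 2
x_4 = 3.3333, f(x_4) = 93.438750, coefficient = 2
x_5 = 3.7917, f(x_5) = 168.085427, coefficient = 2
x_6 = 4.2500, f(x_6) = 297.948002, coefficient = 1

I ≈ (0.458333/2) × 1011.573576 = 231.818945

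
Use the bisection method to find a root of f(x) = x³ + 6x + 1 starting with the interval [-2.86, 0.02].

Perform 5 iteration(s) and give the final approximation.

f(x) = x³ + 6x + 1
Initial interval: [-2.86, 0.02]

Iteration 1:
  c_1 = (-2.860000 + 0.020000)/2 = -1.420000
  f(c_1) = f(-1.420000) = -10.383288
  f(a) × f(c) ≥ 0, new interval: [-1.420000, 0.020000]
Iteration 2:
  c_2 = (-1.420000 + 0.020000)/2 = -0.700000
  f(c_2) = f(-0.700000) = -3.543000
  f(a) × f(c) ≥ 0, new interval: [-0.700000, 0.020000]
Iteration 3:
  c_3 = (-0.700000 + 0.020000)/2 = -0.340000
  f(c_3) = f(-0.340000) = -1.079304
  f(a) × f(c) ≥ 0, new interval: [-0.340000, 0.020000]
Iteration 4:
  c_4 = (-0.340000 + 0.020000)/2 = -0.160000
  f(c_4) = f(-0.160000) = 0.035904
  f(a) × f(c) < 0, new interval: [-0.340000, -0.160000]
Iteration 5:
  c_5 = (-0.340000 + (-0.160000))/2 = -0.250000
  f(c_5) = f(-0.250000) = -0.515625
  f(a) × f(c) ≥ 0, new interval: [-0.250000, -0.160000]

After 5 iteration(s), the approximation is c_5 = -0.250000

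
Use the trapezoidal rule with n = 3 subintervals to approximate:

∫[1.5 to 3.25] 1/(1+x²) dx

f(x) = 1/(1+x²)
a = 1.5, b = 3.25, n = 3
h = (b - a)/n = 0.583333

Trapezoidal rule: (h/2)[f(x₀) + 2f(x₁) + 2f(x₂) + ... + f(xₙ)]

x_0 = 1.5000, f(x_0) = 0.307692, coefficient = 1
x_1 = 2.0833, f(x_1) = 0.187256, coefficient = 2
x_2 = 2.6667, f(x_2) = 0.123288, coefficient = 2
x_3 = 3.2500, f(x_3) = 0.086486, coefficient = 1

I ≈ (0.583333/2) × 1.015266 = 0.296119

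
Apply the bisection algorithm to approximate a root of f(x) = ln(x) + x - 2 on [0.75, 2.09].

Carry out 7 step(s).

f(x) = ln(x) + x - 2
Initial interval: [0.75, 2.09]

Iteration 1:
  c_1 = (0.750000 + 2.090000)/2 = 1.420000
  f(c_1) = f(1.420000) = -0.229343
  f(a) × f(c) ≥ 0, new interval: [1.420000, 2.090000]
Iteration 2:
  c_2 = (1.420000 + 2.090000)/2 = 1.755000
  f(c_2) = f(1.755000) = 0.317469
  f(a) × f(c) < 0, new interval: [1.420000, 1.755000]
Iteration 3:
  c_3 = (1.420000 + 1.755000)/2 = 1.587500
  f(c_3) = f(1.587500) = 0.049660
  f(a) × f(c) < 0, new interval: [1.420000, 1.587500]
Iteration 4:
  c_4 = (1.420000 + 1.587500)/2 = 1.503750
  f(c_4) = f(1.503750) = -0.088288
  f(a) × f(c) ≥ 0, new interval: [1.503750, 1.587500]
Iteration 5:
  c_5 = (1.503750 + 1.587500)/2 = 1.545625
  f(c_5) = f(1.545625) = -0.018947
  f(a) × f(c) ≥ 0, new interval: [1.545625, 1.587500]
Iteration 6:
  c_6 = (1.545625 + 1.587500)/2 = 1.566562
  f(c_6) = f(1.566562) = 0.015446
  f(a) × f(c) < 0, new interval: [1.545625, 1.566562]
Iteration 7:
  c_7 = (1.545625 + 1.566562)/2 = 1.556094
  f(c_7) = f(1.556094) = -0.001728
  f(a) × f(c) ≥ 0, new interval: [1.556094, 1.566562]

After 7 iteration(s), the approximation is c_7 = 1.556094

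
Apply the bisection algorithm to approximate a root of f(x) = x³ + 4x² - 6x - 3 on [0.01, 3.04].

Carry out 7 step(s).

f(x) = x³ + 4x² - 6x - 3
Initial interval: [0.01, 3.04]

Iteration 1:
  c_1 = (0.010000 + 3.040000)/2 = 1.525000
  f(c_1) = f(1.525000) = 0.699078
  f(a) × f(c) < 0, new interval: [0.010000, 1.525000]
Iteration 2:
  c_2 = (0.010000 + 1.525000)/2 = 0.767500
  f(c_2) = f(0.767500) = -4.796674
  f(a) × f(c) ≥ 0, new interval: [0.767500, 1.525000]
Iteration 3:
  c_3 = (0.767500 + 1.525000)/2 = 1.146250
  f(c_3) = f(1.146250) = -3.115898
  f(a) × f(c) ≥ 0, new interval: [1.146250, 1.525000]
Iteration 4:
  c_4 = (1.146250 + 1.525000)/2 = 1.335625
  f(c_4) = f(1.335625) = -1.495560
  f(a) × f(c) ≥ 0, new interval: [1.335625, 1.525000]
Iteration 5:
  c_5 = (1.335625 + 1.525000)/2 = 1.430312
  f(c_5) = f(1.430312) = -0.472575
  f(a) × f(c) ≥ 0, new interval: [1.430312, 1.525000]
Iteration 6:
  c_6 = (1.430312 + 1.525000)/2 = 1.477656
  f(c_6) = f(1.477656) = 0.094350
  f(a) × f(c) < 0, new interval: [1.430312, 1.477656]
Iteration 7:
  c_7 = (1.430312 + 1.477656)/2 = 1.453984
  f(c_7) = f(1.453984) = -0.193798
  f(a) × f(c) ≥ 0, new interval: [1.453984, 1.477656]

After 7 iteration(s), the approximation is c_7 = 1.453984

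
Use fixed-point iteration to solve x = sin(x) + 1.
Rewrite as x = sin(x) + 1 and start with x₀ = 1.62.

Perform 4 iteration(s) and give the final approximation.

Equation: x = sin(x) + 1
Fixed-point form: x = sin(x) + 1
x₀ = 1.62

x_1 = g(1.620000) = 1.998790
x_2 = g(1.998790) = 1.909800
x_3 = g(1.909800) = 1.943086
x_4 = g(1.943086) = 1.931497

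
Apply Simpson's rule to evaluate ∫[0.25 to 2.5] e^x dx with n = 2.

f(x) = e^x
a = 0.25, b = 2.5, n = 2
h = (b - a)/n = 1.125000

Simpson's rule: (h/3)[f(x₀) + 4f(x₁) + 2f(x₂) + ... + f(xₙ)]

x_0 = 0.2500, f(x_0) = 1.284025, coefficient = 1
x_1 = 1.3750, f(x_1) = 3.955077, coefficient = 4
x_2 = 2.5000, f(x_2) = 12.182494, coefficient = 1

I ≈ (1.125000/3) × 29.286826 = 10.982560
Exact value: 10.898469
Error: 0.084091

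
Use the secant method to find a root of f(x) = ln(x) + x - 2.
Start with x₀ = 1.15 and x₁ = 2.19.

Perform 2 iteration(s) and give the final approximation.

f(x) = ln(x) + x - 2
x₀ = 1.15, x₁ = 2.19

Secant formula: x_{n+1} = x_n - f(x_n)(x_n - x_{n-1})/(f(x_n) - f(x_{n-1}))

Iteration 1:
  f(1.150000) = -0.710238
  f(2.190000) = 0.973902
  x_2 = 2.190000 - 0.973902×(2.190000 - 1.150000)/(0.973902 - (-0.710238))
       = 1.588590
Iteration 2:
  f(2.190000) = 0.973902
  f(1.588590) = 0.051438
  x_3 = 1.588590 - 0.051438×(1.588590 - 2.190000)/(0.051438 - 0.973902)
       = 1.555055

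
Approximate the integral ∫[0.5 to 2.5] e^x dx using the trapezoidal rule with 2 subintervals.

f(x) = e^x
a = 0.5, b = 2.5, n = 2
h = (b - a)/n = 1.000000

Trapezoidal rule: (h/2)[f(x₀) + 2f(x₁) + 2f(x₂) + ... + f(xₙ)]

x_0 = 0.5000, f(x_0) = 1.648721, coefficient = 1
x_1 = 1.5000, f(x_1) = 4.481689, coefficient = 2
x_2 = 2.5000, f(x_2) = 12.182494, coefficient = 1

I ≈ (1.000000/2) × 22.794593 = 11.397297
Exact value: 10.533773
Error: 0.863524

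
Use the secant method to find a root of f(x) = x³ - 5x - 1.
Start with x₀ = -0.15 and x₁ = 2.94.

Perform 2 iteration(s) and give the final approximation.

f(x) = x³ - 5x - 1
x₀ = -0.15, x₁ = 2.94

Secant formula: x_{n+1} = x_n - f(x_n)(x_n - x_{n-1})/(f(x_n) - f(x_{n-1}))

Iteration 1:
  f(-0.150000) = -0.253375
  f(2.940000) = 9.712184
  x_2 = 2.940000 - 9.712184×(2.940000 - (-0.150000))/(9.712184 - (-0.253375))
       = -0.071437
Iteration 2:
  f(2.940000) = 9.712184
  f(-0.071437) = -0.643182
  x_3 = -0.071437 - (-0.643182)×(-0.071437 - 2.940000)/(-0.643182 - 9.712184)
       = 0.115607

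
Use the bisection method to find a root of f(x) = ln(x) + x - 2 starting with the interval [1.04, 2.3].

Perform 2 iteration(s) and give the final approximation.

f(x) = ln(x) + x - 2
Initial interval: [1.04, 2.3]

Iteration 1:
  c_1 = (1.040000 + 2.300000)/2 = 1.670000
  f(c_1) = f(1.670000) = 0.182824
  f(a) × f(c) < 0, new interval: [1.040000, 1.670000]
Iteration 2:
  c_2 = (1.040000 + 1.670000)/2 = 1.355000
  f(c_2) = f(1.355000) = -0.341199
  f(a) × f(c) ≥ 0, new interval: [1.355000, 1.670000]

After 2 iteration(s), the approximation is c_2 = 1.355000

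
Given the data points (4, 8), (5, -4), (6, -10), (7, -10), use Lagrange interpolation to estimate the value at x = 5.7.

Lagrange interpolation formula:
P(x) = Σ yᵢ × Lᵢ(x)
where Lᵢ(x) = Π_{j≠i} (x - xⱼ)/(xᵢ - xⱼ)

L_0(5.7) = (5.7 - 5)/(4 - 5) × (5.7 - 6)/(4 - 6) × (5.7 - 7)/(4 - 7) = -0.045500
L_1(5.7) = (5.7 - 4)/(5 - 4) × (5.7 - 6)/(5 - 6) × (5.7 - 7)/(5 - 7) = 0.331500
L_2(5.7) = (5.7 - 4)/(6 - 4) × (5.7 - 5)/(6 - 5) × (5.7 - 7)/(6 - 7) = 0.773500
L_3(5.7) = (5.7 - 4)/(7 - 4) × (5.7 - 5)/(7 - 5) × (5.7 - 6)/(7 - 6) = -0.059500

P(5.7) = 8×L_0(5.7) + (-4)×L_1(5.7) + (-10)×L_2(5.7) + (-10)×L_3(5.7)
P(5.7) = -8.830000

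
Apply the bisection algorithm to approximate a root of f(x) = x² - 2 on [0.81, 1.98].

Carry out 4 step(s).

f(x) = x² - 2
Initial interval: [0.81, 1.98]

Iteration 1:
  c_1 = (0.810000 + 1.980000)/2 = 1.395000
  f(c_1) = f(1.395000) = -0.053975
  f(a) × f(c) ≥ 0, new interval: [1.395000, 1.980000]
Iteration 2:
  c_2 = (1.395000 + 1.980000)/2 = 1.687500
  f(c_2) = f(1.687500) = 0.847656
  f(a) × f(c) < 0, new interval: [1.395000, 1.687500]
Iteration 3:
  c_3 = (1.395000 + 1.687500)/2 = 1.541250
  f(c_3) = f(1.541250) = 0.375452
  f(a) × f(c) < 0, new interval: [1.395000, 1.541250]
Iteration 4:
  c_4 = (1.395000 + 1.541250)/2 = 1.468125
  f(c_4) = f(1.468125) = 0.155391
  f(a) × f(c) < 0, new interval: [1.395000, 1.468125]

After 4 iteration(s), the approximation is c_4 = 1.468125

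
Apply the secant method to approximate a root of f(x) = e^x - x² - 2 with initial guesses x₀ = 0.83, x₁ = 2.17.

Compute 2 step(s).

f(x) = e^x - x² - 2
x₀ = 0.83, x₁ = 2.17

Secant formula: x_{n+1} = x_n - f(x_n)(x_n - x_{n-1})/(f(x_n) - f(x_{n-1}))

Iteration 1:
  f(0.830000) = -0.395581
  f(2.170000) = 2.049384
  x_2 = 2.170000 - 2.049384×(2.170000 - 0.830000)/(2.049384 - (-0.395581))
       = 1.046804
Iteration 2:
  f(2.170000) = 2.049384
  f(1.046804) = -0.247266
  x_3 = 1.046804 - (-0.247266)×(1.046804 - 2.170000)/(-0.247266 - 2.049384)
       = 1.167732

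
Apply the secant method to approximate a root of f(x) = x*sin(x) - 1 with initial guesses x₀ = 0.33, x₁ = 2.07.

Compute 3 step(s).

f(x) = x*sin(x) - 1
x₀ = 0.33, x₁ = 2.07

Secant formula: x_{n+1} = x_n - f(x_n)(x_n - x_{n-1})/(f(x_n) - f(x_{n-1}))

Iteration 1:
  f(0.330000) = -0.893066
  f(2.070000) = 0.817386
  x_2 = 2.070000 - 0.817386×(2.070000 - 0.330000)/(0.817386 - (-0.893066))
       = 1.238494
Iteration 2:
  f(2.070000) = 0.817386
  f(1.238494) = 0.170740
  x_3 = 1.238494 - 0.170740×(1.238494 - 2.070000)/(0.170740 - 0.817386)
       = 1.018943
Iteration 3:
  f(1.238494) = 0.170740
  f(1.018943) = -0.132315
  x_4 = 1.018943 - (-0.132315)×(1.018943 - 1.238494)/(-0.132315 - 0.170740)
       = 1.114799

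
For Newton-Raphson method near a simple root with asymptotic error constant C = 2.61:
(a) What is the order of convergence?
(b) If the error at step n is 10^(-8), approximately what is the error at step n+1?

(a) Newton-Raphson has quadratic (order 2) convergence near simple roots.
    This means |e_{n+1}| ≈ C|e_n|².

(b) With |e_n| = 10^(-8) and C = 2.61:
    |e_{n+1}| ≈ 2.61 × (10^(-8))² = 2.61 × 10^(-16)

(a) 2 (quadratic); (b) |e_{n+1}| ≈ 2.610e-16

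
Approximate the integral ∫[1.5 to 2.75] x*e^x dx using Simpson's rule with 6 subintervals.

f(x) = x*e^x
a = 1.5, b = 2.75, n = 6
h = (b - a)/n = 0.208333

Simpson's rule: (h/3)[f(x₀) + 4f(x₁) + 2f(x₂) + ... + f(xₙ)]

x_0 = 1.5000, f(x_0) = 6.722534, coefficient = 1
x_1 = 1.7083, f(x_1) = 9.429580, coefficient = 4
x_2 = 1.9167, f(x_2) = 13.029998, coefficient = 2
x_3 = 2.1250, f(x_3) = 17.792407, coefficient = 4
x_4 = 2.3333, f(x_4) = 24.061937, coefficient = 2
x_5 = 2.5417, f(x_5) = 32.281254, coefficient = 4
x_6 = 2.7500, f(x_6) = 43.017238, coefficient = 1

I ≈ (0.208333/3) × 361.936607 = 25.134487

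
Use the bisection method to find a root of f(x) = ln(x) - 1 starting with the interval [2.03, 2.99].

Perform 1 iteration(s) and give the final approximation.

f(x) = ln(x) - 1
Initial interval: [2.03, 2.99]

Iteration 1:
  c_1 = (2.030000 + 2.990000)/2 = 2.510000
  f(c_1) = f(2.510000) = -0.079717
  f(a) × f(c) ≥ 0, new interval: [2.510000, 2.990000]

After 1 iteration(s), the approximation is c_1 = 2.510000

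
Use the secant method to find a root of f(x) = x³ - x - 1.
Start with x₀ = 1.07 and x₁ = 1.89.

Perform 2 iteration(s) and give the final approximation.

f(x) = x³ - x - 1
x₀ = 1.07, x₁ = 1.89

Secant formula: x_{n+1} = x_n - f(x_n)(x_n - x_{n-1})/(f(x_n) - f(x_{n-1}))

Iteration 1:
  f(1.070000) = -0.844957
  f(1.890000) = 3.861269
  x_2 = 1.890000 - 3.861269×(1.890000 - 1.070000)/(3.861269 - (-0.844957))
       = 1.217223
Iteration 2:
  f(1.890000) = 3.861269
  f(1.217223) = -0.413747
  x_3 = 1.217223 - (-0.413747)×(1.217223 - 1.890000)/(-0.413747 - 3.861269)
       = 1.282336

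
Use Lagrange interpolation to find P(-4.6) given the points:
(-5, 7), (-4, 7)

Lagrange interpolation formula:
P(x) = Σ yᵢ × Lᵢ(x)
where Lᵢ(x) = Π_{j≠i} (x - xⱼ)/(xᵢ - xⱼ)

L_0(-4.6) = (-4.6 - (-4))/(-5 - (-4)) = 0.600000
L_1(-4.6) = (-4.6 - (-5))/(-4 - (-5)) = 0.400000

P(-4.6) = 7×L_0(-4.6) + 7×L_1(-4.6)
P(-4.6) = 7.000000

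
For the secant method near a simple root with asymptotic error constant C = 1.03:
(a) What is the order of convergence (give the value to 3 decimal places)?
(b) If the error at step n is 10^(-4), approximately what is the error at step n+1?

(a) Secant method has superlinear convergence with order φ = (1+√5)/2 ≈ 1.618.
    This means |e_{n+1}| ≈ C|e_n|^1.618.

(b) With |e_n| = 10^(-4) and C = 1.03:
    |e_{n+1}| ≈ 1.03 × (10^(-4))^1.618 = 1.03 × 10^(-6.47)

(a) ≈ 1.618 (golden ratio); (b) |e_{n+1}| ≈ 3.473e-07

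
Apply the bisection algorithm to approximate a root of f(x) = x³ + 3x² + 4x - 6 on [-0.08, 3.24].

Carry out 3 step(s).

f(x) = x³ + 3x² + 4x - 6
Initial interval: [-0.08, 3.24]

Iteration 1:
  c_1 = (-0.080000 + 3.240000)/2 = 1.580000
  f(c_1) = f(1.580000) = 11.753512
  f(a) × f(c) < 0, new interval: [-0.080000, 1.580000]
Iteration 2:
  c_2 = (-0.080000 + 1.580000)/2 = 0.750000
  f(c_2) = f(0.750000) = -0.890625
  f(a) × f(c) ≥ 0, new interval: [0.750000, 1.580000]
Iteration 3:
  c_3 = (0.750000 + 1.580000)/2 = 1.165000
  f(c_3) = f(1.165000) = 4.312842
  f(a) × f(c) < 0, new interval: [0.750000, 1.165000]

After 3 iteration(s), the approximation is c_3 = 1.165000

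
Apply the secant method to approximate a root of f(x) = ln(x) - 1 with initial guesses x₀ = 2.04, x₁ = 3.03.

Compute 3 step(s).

f(x) = ln(x) - 1
x₀ = 2.04, x₁ = 3.03

Secant formula: x_{n+1} = x_n - f(x_n)(x_n - x_{n-1})/(f(x_n) - f(x_{n-1}))

Iteration 1:
  f(2.040000) = -0.287050
  f(3.030000) = 0.108563
  x_2 = 3.030000 - 0.108563×(3.030000 - 2.040000)/(0.108563 - (-0.287050))
       = 2.758328
Iteration 2:
  f(3.030000) = 0.108563
  f(2.758328) = 0.014625
  x_3 = 2.758328 - 0.014625×(2.758328 - 3.030000)/(0.014625 - 0.108563)
       = 2.716033
Iteration 3:
  f(2.758328) = 0.014625
  f(2.716033) = -0.000828
  x_4 = 2.716033 - (-0.000828)×(2.716033 - 2.758328)/(-0.000828 - 0.014625)
       = 2.718298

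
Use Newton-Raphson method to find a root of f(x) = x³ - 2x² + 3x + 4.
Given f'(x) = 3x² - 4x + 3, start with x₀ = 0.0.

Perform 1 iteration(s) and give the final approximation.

f(x) = x³ - 2x² + 3x + 4
f'(x) = 3x² - 4x + 3
x₀ = 0.0

Newton-Raphson formula: x_{n+1} = x_n - f(x_n)/f'(x_n)

Iteration 1:
  f(0.000000) = 4.000000
  f'(0.000000) = 3.000000
  x_1 = 0.000000 - 4.000000/3.000000 = -1.333333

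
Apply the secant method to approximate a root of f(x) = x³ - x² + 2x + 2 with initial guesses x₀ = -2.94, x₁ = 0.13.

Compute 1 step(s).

f(x) = x³ - x² + 2x + 2
x₀ = -2.94, x₁ = 0.13

Secant formula: x_{n+1} = x_n - f(x_n)(x_n - x_{n-1})/(f(x_n) - f(x_{n-1}))

Iteration 1:
  f(-2.940000) = -37.935784
  f(0.130000) = 2.245297
  x_2 = 0.130000 - 2.245297×(0.130000 - (-2.940000))/(2.245297 - (-37.935784))
       = -0.041550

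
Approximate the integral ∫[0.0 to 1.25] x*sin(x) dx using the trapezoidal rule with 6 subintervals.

f(x) = x*sin(x)
a = 0.0, b = 1.25, n = 6
h = (b - a)/n = 0.208333

Trapezoidal rule: (h/2)[f(x₀) + 2f(x₁) + 2f(x₂) + ... + f(xₙ)]

x_0 = 0.0000, f(x_0) = 0.000000, coefficient = 1
x_1 = 0.2083, f(x_1) = 0.043089, coefficient = 2
x_2 = 0.4167, f(x_2) = 0.168631, coefficient = 2
x_3 = 0.6250, f(x_3) = 0.365686, coefficient = 2
x_4 = 0.8333, f(x_4) = 0.616814, coefficient = 2
x_5 = 1.0417, f(x_5) = 0.899215, coefficient = 2
x_6 = 1.2500, f(x_6) = 1.186231, coefficient = 1

I ≈ (0.208333/2) × 5.373102 = 0.559698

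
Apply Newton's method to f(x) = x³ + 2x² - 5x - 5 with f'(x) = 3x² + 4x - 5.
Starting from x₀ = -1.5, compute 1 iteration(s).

f(x) = x³ + 2x² - 5x - 5
f'(x) = 3x² + 4x - 5
x₀ = -1.5

Newton-Raphson formula: x_{n+1} = x_n - f(x_n)/f'(x_n)

Iteration 1:
  f(-1.500000) = 3.625000
  f'(-1.500000) = -4.250000
  x_1 = -1.500000 - 3.625000/(-4.250000) = -0.647059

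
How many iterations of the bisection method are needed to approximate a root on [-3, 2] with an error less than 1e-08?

We need (b-a)/2^n ≤ 1e-08
(2 - (-3))/2^n ≤ 1e-08
5/2^n ≤ 1e-08
2^n ≥ 500000000
n ≥ log₂(500000000) = 28.90
n ≥ 29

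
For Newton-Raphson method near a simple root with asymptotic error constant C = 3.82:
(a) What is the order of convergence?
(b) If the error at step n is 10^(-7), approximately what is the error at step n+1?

(a) Newton-Raphson has quadratic (order 2) convergence near simple roots.
    This means |e_{n+1}| ≈ C|e_n|².

(b) With |e_n| = 10^(-7) and C = 3.82:
    |e_{n+1}| ≈ 3.82 × (10^(-7))² = 3.82 × 10^(-14)

(a) 2 (quadratic); (b) |e_{n+1}| ≈ 3.820e-14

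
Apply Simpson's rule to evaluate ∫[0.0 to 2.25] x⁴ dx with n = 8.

f(x) = x⁴
a = 0.0, b = 2.25, n = 8
h = (b - a)/n = 0.281250

Simpson's rule: (h/3)[f(x₀) + 4f(x₁) + 2f(x₂) + ... + f(xₙ)]

x_0 = 0.0000, f(x_0) = 0.000000, coefficient = 1
x_1 = 0.2812, f(x_1) = 0.006257, coefficient = 4
x_2 = 0.5625, f(x_2) = 0.100113, coefficient = 2
x_3 = 0.8438, f(x_3) = 0.506822, coefficient = 4
x_4 = 1.1250, f(x_4) = 1.601807, coefficient = 2
x_5 = 1.4062, f(x_5) = 3.910661, coefficient = 4
x_6 = 1.6875, f(x_6) = 8.109146, coefficient = 2
x_7 = 1.9688, f(x_7) = 15.023194, coefficient = 4
x_8 = 2.2500, f(x_8) = 25.628906, coefficient = 1

I ≈ (0.281250/3) × 123.038773 = 11.534885
Exact value: 11.533008
Error: 0.001877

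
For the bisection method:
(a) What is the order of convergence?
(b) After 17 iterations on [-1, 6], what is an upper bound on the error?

(a) Bisection has linear (order 1) convergence; the error is halved each step.

(b) Error bound = (b-a)/2^n = (6 - (-1))/2^{17}
    = 7/2^{17}

(a) 1 (linear); (b) error ≤ 5.34e-05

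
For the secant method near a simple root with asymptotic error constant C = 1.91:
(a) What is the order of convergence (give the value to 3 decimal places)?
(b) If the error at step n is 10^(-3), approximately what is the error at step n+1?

(a) Secant method has superlinear convergence with order φ = (1+√5)/2 ≈ 1.618.
    This means |e_{n+1}| ≈ C|e_n|^1.618.

(b) With |e_n| = 10^(-3) and C = 1.91:
    |e_{n+1}| ≈ 1.91 × (10^(-3))^1.618 = 1.91 × 10^(-4.85)

(a) ≈ 1.618 (golden ratio); (b) |e_{n+1}| ≈ 2.673e-05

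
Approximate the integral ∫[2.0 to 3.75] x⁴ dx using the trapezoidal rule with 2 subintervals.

f(x) = x⁴
a = 2.0, b = 3.75, n = 2
h = (b - a)/n = 0.875000

Trapezoidal rule: (h/2)[f(x₀) + 2f(x₁) + 2f(x₂) + ... + f(xₙ)]

x_0 = 2.0000, f(x_0) = 16.000000, coefficient = 1
x_1 = 2.8750, f(x_1) = 68.320557, coefficient = 2
x_2 = 3.7500, f(x_2) = 197.753906, coefficient = 1

I ≈ (0.875000/2) × 350.395020 = 153.297821
Exact value: 141.915430
Error: 11.382391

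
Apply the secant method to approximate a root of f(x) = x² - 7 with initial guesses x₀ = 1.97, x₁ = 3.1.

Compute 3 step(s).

f(x) = x² - 7
x₀ = 1.97, x₁ = 3.1

Secant formula: x_{n+1} = x_n - f(x_n)(x_n - x_{n-1})/(f(x_n) - f(x_{n-1}))

Iteration 1:
  f(1.970000) = -3.119100
  f(3.100000) = 2.610000
  x_2 = 3.100000 - 2.610000×(3.100000 - 1.970000)/(2.610000 - (-3.119100))
       = 2.585207
Iteration 2:
  f(3.100000) = 2.610000
  f(2.585207) = -0.316704
  x_3 = 2.585207 - (-0.316704)×(2.585207 - 3.100000)/(-0.316704 - 2.610000)
       = 2.640914
Iteration 3:
  f(2.585207) = -0.316704
  f(2.640914) = -0.025574
  x_4 = 2.640914 - (-0.025574)×(2.640914 - 2.585207)/(-0.025574 - (-0.316704))
       = 2.645807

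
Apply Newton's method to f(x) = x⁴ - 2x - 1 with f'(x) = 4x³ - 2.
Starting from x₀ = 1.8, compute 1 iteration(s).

f(x) = x⁴ - 2x - 1
f'(x) = 4x³ - 2
x₀ = 1.8

Newton-Raphson formula: x_{n+1} = x_n - f(x_n)/f'(x_n)

Iteration 1:
  f(1.800000) = 5.897600
  f'(1.800000) = 21.328000
  x_1 = 1.800000 - 5.897600/21.328000 = 1.523481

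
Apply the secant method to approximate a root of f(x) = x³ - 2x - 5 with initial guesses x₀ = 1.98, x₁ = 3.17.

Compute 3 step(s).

f(x) = x³ - 2x - 5
x₀ = 1.98, x₁ = 3.17

Secant formula: x_{n+1} = x_n - f(x_n)(x_n - x_{n-1})/(f(x_n) - f(x_{n-1}))

Iteration 1:
  f(1.980000) = -1.197608
  f(3.170000) = 20.515013
  x_2 = 3.170000 - 20.515013×(3.170000 - 1.980000)/(20.515013 - (-1.197608))
       = 2.045637
Iteration 2:
  f(3.170000) = 20.515013
  f(2.045637) = -0.531037
  x_3 = 2.045637 - (-0.531037)×(2.045637 - 3.170000)/(-0.531037 - 20.515013)
       = 2.074007
Iteration 3:
  f(2.045637) = -0.531037
  f(2.074007) = -0.226660
  x_4 = 2.074007 - (-0.226660)×(2.074007 - 2.045637)/(-0.226660 - (-0.531037))
       = 2.095134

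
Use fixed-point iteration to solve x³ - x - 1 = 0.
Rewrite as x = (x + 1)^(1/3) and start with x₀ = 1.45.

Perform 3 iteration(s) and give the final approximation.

Equation: x³ - x - 1 = 0
Fixed-point form: x = (x + 1)^(1/3)
x₀ = 1.45

x_1 = g(1.450000) = 1.348100
x_2 = g(1.348100) = 1.329144
x_3 = g(1.329144) = 1.325558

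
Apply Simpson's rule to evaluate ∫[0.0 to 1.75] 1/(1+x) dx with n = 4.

f(x) = 1/(1+x)
a = 0.0, b = 1.75, n = 4
h = (b - a)/n = 0.437500

Simpson's rule: (h/3)[f(x₀) + 4f(x₁) + 2f(x₂) + ... + f(xₙ)]

x_0 = 0.0000, f(x_0) = 1.000000, coefficient = 1
x_1 = 0.4375, f(x_1) = 0.695652, coefficient = 4
x_2 = 0.8750, f(x_2) = 0.533333, coefficient = 2
x_3 = 1.3125, f(x_3) = 0.432432, coefficient = 4
x_4 = 1.7500, f(x_4) = 0.363636, coefficient = 1

I ≈ (0.437500/3) × 6.942641 = 1.012469
Exact value: 1.011601
Error: 0.000868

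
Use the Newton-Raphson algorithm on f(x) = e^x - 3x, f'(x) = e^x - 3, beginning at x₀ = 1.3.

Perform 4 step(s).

f(x) = e^x - 3x
f'(x) = e^x - 3
x₀ = 1.3

Newton-Raphson formula: x_{n+1} = x_n - f(x_n)/f'(x_n)

Iteration 1:
  f(1.300000) = -0.230703
  f'(1.300000) = 0.669297
  x_1 = 1.300000 - (-0.230703)/0.669297 = 1.644695
Iteration 2:
  f(1.644695) = 0.245345
  f'(1.644695) = 2.179431
  x_2 = 1.644695 - 0.245345/2.179431 = 1.532122
Iteration 3:
  f(1.532122) = 0.031621
  f'(1.532122) = 1.627987
  x_3 = 1.532122 - 0.031621/1.627987 = 1.512699
Iteration 4:
  f(1.512699) = 0.000867
  f'(1.512699) = 1.538963
  x_4 = 1.512699 - 0.000867/1.538963 = 1.512135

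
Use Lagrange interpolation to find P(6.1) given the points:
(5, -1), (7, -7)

Lagrange interpolation formula:
P(x) = Σ yᵢ × Lᵢ(x)
where Lᵢ(x) = Π_{j≠i} (x - xⱼ)/(xᵢ - xⱼ)

L_0(6.1) = (6.1 - 7)/(5 - 7) = 0.450000
L_1(6.1) = (6.1 - 5)/(7 - 5) = 0.550000

P(6.1) = (-1)×L_0(6.1) + (-7)×L_1(6.1)
P(6.1) = -4.300000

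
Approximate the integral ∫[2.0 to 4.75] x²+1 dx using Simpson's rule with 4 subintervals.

f(x) = x²+1
a = 2.0, b = 4.75, n = 4
h = (b - a)/n = 0.687500

Simpson's rule: (h/3)[f(x₀) + 4f(x₁) + 2f(x₂) + ... + f(xₙ)]

x_0 = 2.0000, f(x_0) = 5.000000, coefficient = 1
x_1 = 2.6875, f(x_1) = 8.222656, coefficient = 4
x_2 = 3.3750, f(x_2) = 12.390625, coefficient = 2
x_3 = 4.0625, f(x_3) = 17.503906, coefficient = 4
x_4 = 4.7500, f(x_4) = 23.562500, coefficient = 1

I ≈ (0.687500/3) × 156.250000 = 35.807292
Exact value: 35.807292
Error: 0.000000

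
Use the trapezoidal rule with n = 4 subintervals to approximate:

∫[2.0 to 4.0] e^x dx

f(x) = e^x
a = 2.0, b = 4.0, n = 4
h = (b - a)/n = 0.500000

Trapezoidal rule: (h/2)[f(x₀) + 2f(x₁) + 2f(x₂) + ... + f(xₙ)]

x_0 = 2.0000, f(x_0) = 7.389056, coefficient = 1
x_1 = 2.5000, f(x_1) = 12.182494, coefficient = 2
x_2 = 3.0000, f(x_2) = 20.085537, coefficient = 2
x_3 = 3.5000, f(x_3) = 33.115452, coefficient = 2
x_4 = 4.0000, f(x_4) = 54.598150, coefficient = 1

I ≈ (0.500000/2) × 192.754172 = 48.188543
Exact value: 47.209094
Error: 0.979449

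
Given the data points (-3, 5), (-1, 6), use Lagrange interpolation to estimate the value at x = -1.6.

Lagrange interpolation formula:
P(x) = Σ yᵢ × Lᵢ(x)
where Lᵢ(x) = Π_{j≠i} (x - xⱼ)/(xᵢ - xⱼ)

L_0(-1.6) = (-1.6 - (-1))/(-3 - (-1)) = 0.300000
L_1(-1.6) = (-1.6 - (-3))/(-1 - (-3)) = 0.700000

P(-1.6) = 5×L_0(-1.6) + 6×L_1(-1.6)
P(-1.6) = 5.700000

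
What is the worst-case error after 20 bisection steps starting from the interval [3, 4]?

Bisection error bound: |error| ≤ (b-a)/2^n
|error| ≤ (4 - 3)/2^20 = 1/2^20
|error| ≤ 0.0000009537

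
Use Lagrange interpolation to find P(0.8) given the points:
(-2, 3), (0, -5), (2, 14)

Lagrange interpolation formula:
P(x) = Σ yᵢ × Lᵢ(x)
where Lᵢ(x) = Π_{j≠i} (x - xⱼ)/(xᵢ - xⱼ)

L_0(0.8) = (0.8 - 0)/(-2 - 0) × (0.8 - 2)/(-2 - 2) = -0.120000
L_1(0.8) = (0.8 - (-2))/(0 - (-2)) × (0.8 - 2)/(0 - 2) = 0.840000
L_2(0.8) = (0.8 - (-2))/(2 - (-2)) × (0.8 - 0)/(2 - 0) = 0.280000

P(0.8) = 3×L_0(0.8) + (-5)×L_1(0.8) + 14×L_2(0.8)
P(0.8) = -0.640000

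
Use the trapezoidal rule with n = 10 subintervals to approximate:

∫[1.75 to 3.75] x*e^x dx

f(x) = x*e^x
a = 1.75, b = 3.75, n = 10
h = (b - a)/n = 0.200000

Trapezoidal rule: (h/2)[f(x₀) + 2f(x₁) + 2f(x₂) + ... + f(xₙ)]

x_0 = 1.7500, f(x_0) = 10.070555, coefficient = 1
x_1 = 1.9500, f(x_1) = 13.705941, coefficient = 2
x_2 = 2.1500, f(x_2) = 18.457446, coefficient = 2
x_3 = 2.3500, f(x_3) = 24.641089, coefficient = 2
x_4 = 2.5500, f(x_4) = 32.658115, coefficient = 2
x_5 = 2.7500, f(x_5) = 43.017238, coefficient = 2
x_6 = 2.9500, f(x_6) = 56.362563, coefficient = 2
x_7 = 3.1500, f(x_7) = 73.508603, coefficient = 2
x_8 = 3.3500, f(x_8) = 95.484158, coefficient = 2
x_9 = 3.5500, f(x_9) = 123.587277, coefficient = 2
x_10 = 3.7500, f(x_10) = 159.454058, coefficient = 1

I ≈ (0.200000/2) × 1132.369471 = 113.236947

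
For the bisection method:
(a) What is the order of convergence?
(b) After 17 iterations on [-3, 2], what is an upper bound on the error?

(a) Bisection has linear (order 1) convergence; the error is halved each step.

(b) Error bound = (b-a)/2^n = (2 - (-3))/2^{17}
    = 5/2^{17}

(a) 1 (linear); (b) error ≤ 3.81e-05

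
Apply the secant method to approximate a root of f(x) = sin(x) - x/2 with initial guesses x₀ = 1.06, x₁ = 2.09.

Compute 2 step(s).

f(x) = sin(x) - x/2
x₀ = 1.06, x₁ = 2.09

Secant formula: x_{n+1} = x_n - f(x_n)(x_n - x_{n-1})/(f(x_n) - f(x_{n-1}))

Iteration 1:
  f(1.060000) = 0.342355
  f(2.090000) = -0.176785
  x_2 = 2.090000 - (-0.176785)×(2.090000 - 1.060000)/(-0.176785 - 0.342355)
       = 1.739249
Iteration 2:
  f(2.090000) = -0.176785
  f(1.739249) = 0.116221
  x_3 = 1.739249 - 0.116221×(1.739249 - 2.090000)/(0.116221 - (-0.176785))
       = 1.878374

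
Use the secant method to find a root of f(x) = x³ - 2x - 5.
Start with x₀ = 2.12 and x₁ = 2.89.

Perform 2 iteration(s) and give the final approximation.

f(x) = x³ - 2x - 5
x₀ = 2.12, x₁ = 2.89

Secant formula: x_{n+1} = x_n - f(x_n)(x_n - x_{n-1})/(f(x_n) - f(x_{n-1}))

Iteration 1:
  f(2.120000) = 0.288128
  f(2.890000) = 13.357569
  x_2 = 2.890000 - 13.357569×(2.890000 - 2.120000)/(13.357569 - 0.288128)
       = 2.103025
Iteration 2:
  f(2.890000) = 13.357569
  f(2.103025) = 0.095024
  x_3 = 2.103025 - 0.095024×(2.103025 - 2.890000)/(0.095024 - 13.357569)
       = 2.097386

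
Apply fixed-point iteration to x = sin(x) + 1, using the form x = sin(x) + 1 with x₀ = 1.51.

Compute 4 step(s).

Equation: x = sin(x) + 1
Fixed-point form: x = sin(x) + 1
x₀ = 1.51

x_1 = g(1.510000) = 1.998152
x_2 = g(1.998152) = 1.910065
x_3 = g(1.910065) = 1.942998
x_4 = g(1.942998) = 1.931529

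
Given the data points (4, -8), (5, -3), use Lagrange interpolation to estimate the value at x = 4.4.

Lagrange interpolation formula:
P(x) = Σ yᵢ × Lᵢ(x)
where Lᵢ(x) = Π_{j≠i} (x - xⱼ)/(xᵢ - xⱼ)

L_0(4.4) = (4.4 - 5)/(4 - 5) = 0.600000
L_1(4.4) = (4.4 - 4)/(5 - 4) = 0.400000

P(4.4) = (-8)×L_0(4.4) + (-3)×L_1(4.4)
P(4.4) = -6.000000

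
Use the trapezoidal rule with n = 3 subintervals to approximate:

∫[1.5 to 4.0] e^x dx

f(x) = e^x
a = 1.5, b = 4.0, n = 3
h = (b - a)/n = 0.833333

Trapezoidal rule: (h/2)[f(x₀) + 2f(x₁) + 2f(x₂) + ... + f(xₙ)]

x_0 = 1.5000, f(x_0) = 4.481689, coefficient = 1
x_1 = 2.3333, f(x_1) = 10.312259, coefficient = 2
x_2 = 3.1667, f(x_2) = 23.728258, coefficient = 2
x_3 = 4.0000, f(x_3) = 54.598150, coefficient = 1

I ≈ (0.833333/2) × 127.160872 = 52.983697
Exact value: 50.116461
Error: 2.867236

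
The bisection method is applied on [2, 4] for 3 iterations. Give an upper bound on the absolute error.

Bisection error bound: |error| ≤ (b-a)/2^n
|error| ≤ (4 - 2)/2^3 = 2/2^3
|error| ≤ 0.2500000000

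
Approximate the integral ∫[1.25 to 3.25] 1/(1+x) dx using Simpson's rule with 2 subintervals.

f(x) = 1/(1+x)
a = 1.25, b = 3.25, n = 2
h = (b - a)/n = 1.000000

Simpson's rule: (h/3)[f(x₀) + 4f(x₁) + 2f(x₂) + ... + f(xₙ)]

x_0 = 1.2500, f(x_0) = 0.444444, coefficient = 1
x_1 = 2.2500, f(x_1) = 0.307692, coefficient = 4
x_2 = 3.2500, f(x_2) = 0.235294, coefficient = 1

I ≈ (1.000000/3) × 1.910508 = 0.636836
Exact value: 0.635989
Error: 0.000847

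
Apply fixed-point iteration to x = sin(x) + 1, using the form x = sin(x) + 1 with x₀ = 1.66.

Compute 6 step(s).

Equation: x = sin(x) + 1
Fixed-point form: x = sin(x) + 1
x₀ = 1.66

x_1 = g(1.660000) = 1.996024
x_2 = g(1.996024) = 1.910945
x_3 = g(1.910945) = 1.942705
x_4 = g(1.942705) = 1.931635
x_5 = g(1.931635) = 1.935601
x_6 = g(1.935601) = 1.934193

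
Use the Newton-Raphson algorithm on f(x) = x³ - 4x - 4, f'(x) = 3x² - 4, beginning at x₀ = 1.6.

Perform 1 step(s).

f(x) = x³ - 4x - 4
f'(x) = 3x² - 4
x₀ = 1.6

Newton-Raphson formula: x_{n+1} = x_n - f(x_n)/f'(x_n)

Iteration 1:
  f(1.600000) = -6.304000
  f'(1.600000) = 3.680000
  x_1 = 1.600000 - (-6.304000)/3.680000 = 3.313043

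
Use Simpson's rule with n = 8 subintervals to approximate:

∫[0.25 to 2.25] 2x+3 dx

f(x) = 2x+3
a = 0.25, b = 2.25, n = 8
h = (b - a)/n = 0.250000

Simpson's rule: (h/3)[f(x₀) + 4f(x₁) + 2f(x₂) + ... + f(xₙ)]

x_0 = 0.2500, f(x_0) = 3.500000, coefficient = 1
x_1 = 0.5000, f(x_1) = 4.000000, coefficient = 4
x_2 = 0.7500, f(x_2) = 4.500000, coefficient = 2
x_3 = 1.0000, f(x_3) = 5.000000, coefficient = 4
x_4 = 1.2500, f(x_4) = 5.500000, coefficient = 2
x_5 = 1.5000, f(x_5) = 6.000000, coefficient = 4
x_6 = 1.7500, f(x_6) = 6.500000, coefficient = 2
x_7 = 2.0000, f(x_7) = 7.000000, coefficient = 4
x_8 = 2.2500, f(x_8) = 7.500000, coefficient = 1

I ≈ (0.250000/3) × 132.000000 = 11.000000
Exact value: 11.000000
Error: 0.000000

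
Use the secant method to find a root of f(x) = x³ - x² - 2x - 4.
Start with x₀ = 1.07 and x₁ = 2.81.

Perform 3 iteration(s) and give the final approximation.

f(x) = x³ - x² - 2x - 4
x₀ = 1.07, x₁ = 2.81

Secant formula: x_{n+1} = x_n - f(x_n)(x_n - x_{n-1})/(f(x_n) - f(x_{n-1}))

Iteration 1:
  f(1.070000) = -6.059857
  f(2.810000) = 4.671941
  x_2 = 2.810000 - 4.671941×(2.810000 - 1.070000)/(4.671941 - (-6.059857))
       = 2.052515
Iteration 2:
  f(2.810000) = 4.671941
  f(2.052515) = -3.670977
  x_3 = 2.052515 - (-3.670977)×(2.052515 - 2.810000)/(-3.670977 - 4.671941)
       = 2.385817
Iteration 3:
  f(2.052515) = -3.670977
  f(2.385817) = -0.883396
  x_4 = 2.385817 - (-0.883396)×(2.385817 - 2.052515)/(-0.883396 - (-3.670977))
       = 2.491442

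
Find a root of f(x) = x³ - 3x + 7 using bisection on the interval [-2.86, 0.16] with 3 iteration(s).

f(x) = x³ - 3x + 7
Initial interval: [-2.86, 0.16]

Iteration 1:
  c_1 = (-2.860000 + 0.160000)/2 = -1.350000
  f(c_1) = f(-1.350000) = 8.589625
  f(a) × f(c) < 0, new interval: [-2.860000, -1.350000]
Iteration 2:
  c_2 = (-2.860000 + (-1.350000))/2 = -2.105000
  f(c_2) = f(-2.105000) = 3.987692
  f(a) × f(c) < 0, new interval: [-2.860000, -2.105000]
Iteration 3:
  c_3 = (-2.860000 + (-2.105000))/2 = -2.482500
  f(c_3) = f(-2.482500) = -0.851667
  f(a) × f(c) ≥ 0, new interval: [-2.482500, -2.105000]

After 3 iteration(s), the approximation is c_3 = -2.482500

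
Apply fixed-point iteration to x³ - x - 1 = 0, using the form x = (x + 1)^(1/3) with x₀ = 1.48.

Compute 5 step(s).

Equation: x³ - x - 1 = 0
Fixed-point form: x = (x + 1)^(1/3)
x₀ = 1.48

x_1 = g(1.480000) = 1.353580
x_2 = g(1.353580) = 1.330178
x_3 = g(1.330178) = 1.325754
x_4 = g(1.325754) = 1.324915
x_5 = g(1.324915) = 1.324755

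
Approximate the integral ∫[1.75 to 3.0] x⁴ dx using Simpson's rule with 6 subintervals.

f(x) = x⁴
a = 1.75, b = 3.0, n = 6
h = (b - a)/n = 0.208333

Simpson's rule: (h/3)[f(x₀) + 4f(x₁) + 2f(x₂) + ... + f(xₙ)]

x_0 = 1.7500, f(x_0) = 9.378906, coefficient = 1
x_1 = 1.9583, f(x_1) = 14.707758, coefficient = 4
x_2 = 2.1667, f(x_2) = 22.037809, coefficient = 2
x_3 = 2.3750, f(x_3) = 31.816650, coefficient = 4
x_4 = 2.5833, f(x_4) = 44.537085, coefficient = 2
x_5 = 2.7917, f(x_5) = 60.737127, coefficient = 4
x_6 = 3.0000, f(x_6) = 81.000000, coefficient = 1

I ≈ (0.208333/3) × 652.574834 = 45.317697
Exact value: 45.317383
Error: 0.000314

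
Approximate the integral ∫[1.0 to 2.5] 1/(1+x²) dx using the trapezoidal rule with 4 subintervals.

f(x) = 1/(1+x²)
a = 1.0, b = 2.5, n = 4
h = (b - a)/n = 0.375000

Trapezoidal rule: (h/2)[f(x₀) + 2f(x₁) + 2f(x₂) + ... + f(xₙ)]

x_0 = 1.0000, f(x_0) = 0.500000, coefficient = 1
x_1 = 1.3750, f(x_1) = 0.345946, coefficient = 2
x_2 = 1.7500, f(x_2) = 0.246154, coefficient = 2
x_3 = 2.1250, f(x_3) = 0.181303, coefficient = 2
x_4 = 2.5000, f(x_4) = 0.137931, coefficient = 1

I ≈ (0.375000/2) × 2.184737 = 0.409638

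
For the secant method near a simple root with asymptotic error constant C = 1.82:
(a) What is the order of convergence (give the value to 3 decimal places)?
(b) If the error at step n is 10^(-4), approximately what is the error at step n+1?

(a) Secant method has superlinear convergence with order φ = (1+√5)/2 ≈ 1.618.
    This means |e_{n+1}| ≈ C|e_n|^1.618.

(b) With |e_n| = 10^(-4) and C = 1.82:
    |e_{n+1}| ≈ 1.82 × (10^(-4))^1.618 = 1.82 × 10^(-6.47)

(a) ≈ 1.618 (golden ratio); (b) |e_{n+1}| ≈ 6.137e-07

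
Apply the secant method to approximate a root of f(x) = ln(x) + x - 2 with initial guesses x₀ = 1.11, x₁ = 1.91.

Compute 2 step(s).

f(x) = ln(x) + x - 2
x₀ = 1.11, x₁ = 1.91

Secant formula: x_{n+1} = x_n - f(x_n)(x_n - x_{n-1})/(f(x_n) - f(x_{n-1}))

Iteration 1:
  f(1.110000) = -0.785640
  f(1.910000) = 0.557103
  x_2 = 1.910000 - 0.557103×(1.910000 - 1.110000)/(0.557103 - (-0.785640))
       = 1.578081
Iteration 2:
  f(1.910000) = 0.557103
  f(1.578081) = 0.034290
  x_3 = 1.578081 - 0.034290×(1.578081 - 1.910000)/(0.034290 - 0.557103)
       = 1.556311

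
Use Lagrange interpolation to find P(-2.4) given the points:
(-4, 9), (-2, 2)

Lagrange interpolation formula:
P(x) = Σ yᵢ × Lᵢ(x)
where Lᵢ(x) = Π_{j≠i} (x - xⱼ)/(xᵢ - xⱼ)

L_0(-2.4) = (-2.4 - (-2))/(-4 - (-2)) = 0.200000
L_1(-2.4) = (-2.4 - (-4))/(-2 - (-4)) = 0.800000

P(-2.4) = 9×L_0(-2.4) + 2×L_1(-2.4)
P(-2.4) = 3.400000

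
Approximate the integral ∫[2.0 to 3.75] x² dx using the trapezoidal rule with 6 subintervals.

f(x) = x²
a = 2.0, b = 3.75, n = 6
h = (b - a)/n = 0.291667

Trapezoidal rule: (h/2)[f(x₀) + 2f(x₁) + 2f(x₂) + ... + f(xₙ)]

x_0 = 2.0000, f(x_0) = 4.000000, coefficient = 1
x_1 = 2.2917, f(x_1) = 5.251736, coefficient = 2
x_2 = 2.5833, f(x_2) = 6.673611, coefficient = 2
x_3 = 2.8750, f(x_3) = 8.265625, coefficient = 2
x_4 = 3.1667, f(x_4) = 10.027778, coefficient = 2
x_5 = 3.4583, f(x_5) = 11.960069, coefficient = 2
x_6 = 3.7500, f(x_6) = 14.062500, coefficient = 1

I ≈ (0.291667/2) × 102.420139 = 14.936270
Exact value: 14.911458
Error: 0.024812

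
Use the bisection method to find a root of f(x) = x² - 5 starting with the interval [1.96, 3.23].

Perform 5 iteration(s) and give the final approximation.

f(x) = x² - 5
Initial interval: [1.96, 3.23]

Iteration 1:
  c_1 = (1.960000 + 3.230000)/2 = 2.595000
  f(c_1) = f(2.595000) = 1.734025
  f(a) × f(c) < 0, new interval: [1.960000, 2.595000]
Iteration 2:
  c_2 = (1.960000 + 2.595000)/2 = 2.277500
  f(c_2) = f(2.277500) = 0.187006
  f(a) × f(c) < 0, new interval: [1.960000, 2.277500]
Iteration 3:
  c_3 = (1.960000 + 2.277500)/2 = 2.118750
  f(c_3) = f(2.118750) = -0.510898
  f(a) × f(c) ≥ 0, new interval: [2.118750, 2.277500]
Iteration 4:
  c_4 = (2.118750 + 2.277500)/2 = 2.198125
  f(c_4) = f(2.198125) = -0.168246
  f(a) × f(c) ≥ 0, new interval: [2.198125, 2.277500]
Iteration 5:
  c_5 = (2.198125 + 2.277500)/2 = 2.237812
  f(c_5) = f(2.237812) = 0.007805
  f(a) × f(c) < 0, new interval: [2.198125, 2.237812]

After 5 iteration(s), the approximation is c_5 = 2.237812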